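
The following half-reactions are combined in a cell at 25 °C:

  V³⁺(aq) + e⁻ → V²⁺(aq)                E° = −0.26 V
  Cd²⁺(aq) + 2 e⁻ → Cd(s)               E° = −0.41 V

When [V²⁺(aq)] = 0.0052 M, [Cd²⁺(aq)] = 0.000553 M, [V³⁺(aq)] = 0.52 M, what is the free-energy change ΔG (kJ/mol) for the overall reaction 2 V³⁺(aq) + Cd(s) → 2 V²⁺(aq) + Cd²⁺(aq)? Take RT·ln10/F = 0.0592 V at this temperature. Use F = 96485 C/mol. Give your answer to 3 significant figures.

−70.4 kJ/mol

With V³⁺/V²⁺ reduced at the cathode, E°cell = −0.26 − (−0.41) = +0.15 V and n = 2.
Here Q = ([V²⁺(aq)]^2·[Cd²⁺(aq)]) / [V³⁺(aq)]^2 = 5.53×10^−8 (log Q = −7.257), giving E = +0.15 − (0.0592/2)·(−7.257) = +0.3648 V.
Finally ΔG = −nFE = −(2)(96485 C/mol)(+0.3648 V) = −70.4 kJ/mol.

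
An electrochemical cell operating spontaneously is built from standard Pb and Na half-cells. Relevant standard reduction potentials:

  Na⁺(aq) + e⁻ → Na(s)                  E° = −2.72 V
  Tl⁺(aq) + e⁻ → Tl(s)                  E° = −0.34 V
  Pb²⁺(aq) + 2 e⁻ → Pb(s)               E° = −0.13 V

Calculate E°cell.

+2.59 V

Of the two couples in this cell, the one with the more positive reduction potential is reduced at the cathode: here that is Pb²⁺/Pb (−0.13 V); Na⁺/Na (−2.72 V) is the anode.
E°cell = E°(cathode) − E°(anode) = −0.13 − (−2.72) = +2.59 V.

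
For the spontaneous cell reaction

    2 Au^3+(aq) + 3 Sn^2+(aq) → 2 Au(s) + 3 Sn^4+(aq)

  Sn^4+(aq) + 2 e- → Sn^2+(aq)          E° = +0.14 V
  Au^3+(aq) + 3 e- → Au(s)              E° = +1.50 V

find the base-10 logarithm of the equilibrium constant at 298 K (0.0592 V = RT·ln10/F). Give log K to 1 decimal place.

The Au³⁺/Au couple is reduced (cathode); E°cell = +1.50 − (+0.14) = +1.36 V with n = 6.
At equilibrium E = 0, so log K = nE°cell / 0.0592 = (6)(+1.36) / 0.0592 = 137.8.

log K = 137.8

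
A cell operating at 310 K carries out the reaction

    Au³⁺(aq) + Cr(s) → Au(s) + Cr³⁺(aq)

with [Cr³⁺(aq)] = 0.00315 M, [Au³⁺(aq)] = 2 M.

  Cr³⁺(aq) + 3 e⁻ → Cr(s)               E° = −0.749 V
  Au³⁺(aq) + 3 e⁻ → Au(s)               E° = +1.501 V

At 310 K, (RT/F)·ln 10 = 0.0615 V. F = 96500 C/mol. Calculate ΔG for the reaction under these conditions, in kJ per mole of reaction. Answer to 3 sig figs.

−668 kJ/mol

The standard cell potential is +1.501 − (−0.749) = +2.250 V, with n = 3 electrons in the balanced equation.
Here Q = [Cr³⁺(aq)] / [Au³⁺(aq)] = 0.00158 (log Q = −2.803), giving E = +2.250 − (0.0615/3)·(−2.803) = +2.3075 V.
Then ΔG = −nFE = −3 × 96500 × +2.3075 J/mol = −668 kJ/mol.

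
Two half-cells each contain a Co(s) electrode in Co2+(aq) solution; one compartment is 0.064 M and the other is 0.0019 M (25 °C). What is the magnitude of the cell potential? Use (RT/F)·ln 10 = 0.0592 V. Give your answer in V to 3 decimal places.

For a concentration cell E°cell = 0, since both electrodes use the same couple.
The compartment with the higher Co2+(aq) concentration (0.064 M) acts as the cathode; ions are reduced there and produced at the dilute (0.0019 M) anode.
With n = 2, Ecell = −(0.0592/2)·log([dilute]/[conc]) = −(0.0592/2)·log(0.0019/0.064) = +0.045 V.

0.045 V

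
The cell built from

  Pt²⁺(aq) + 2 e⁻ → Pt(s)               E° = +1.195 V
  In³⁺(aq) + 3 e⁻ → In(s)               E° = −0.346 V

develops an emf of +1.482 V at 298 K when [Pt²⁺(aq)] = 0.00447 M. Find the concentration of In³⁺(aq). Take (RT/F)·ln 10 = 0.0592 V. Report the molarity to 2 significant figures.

0.29 M

Pt²⁺/Pt is the cathode (higher E°); E°cell = +1.195 − (−0.346) = +1.541 V with n = 6.
Rearranging E = E° − (0.0592/n)·log Q gives log Q = 6(+1.541 − (+1.482))/0.0592 = 5.980.
For 3 Pt²⁺(aq) + 2 In(s) → 3 Pt(s) + 2 In³⁺(aq), the reaction quotient is Q = [In³⁺(aq)]^2 / [Pt²⁺(aq)]^3.
Solving for the unknown gives log [In³⁺(aq)] = −0.535, so [In³⁺(aq)] ≈ 0.29 M.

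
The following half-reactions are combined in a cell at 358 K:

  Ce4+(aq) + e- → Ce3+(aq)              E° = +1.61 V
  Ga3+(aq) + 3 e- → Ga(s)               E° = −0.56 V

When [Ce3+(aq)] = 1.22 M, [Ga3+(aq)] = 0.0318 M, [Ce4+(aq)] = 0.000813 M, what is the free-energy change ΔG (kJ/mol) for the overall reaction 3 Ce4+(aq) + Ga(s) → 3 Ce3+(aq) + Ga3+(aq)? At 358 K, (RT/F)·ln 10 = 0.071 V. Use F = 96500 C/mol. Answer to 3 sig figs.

With Ce⁴⁺/Ce³⁺ reduced at the cathode, E°cell = +1.61 − (−0.56) = +2.17 V and n = 3.
Q = ([Ce3+(aq)]^3·[Ga3+(aq)]) / [Ce4+(aq)]^3 = 1.07×10^8, so log Q = 8.031 and E = +2.17 − (0.071/3)(8.031) = +1.9799 V.
ΔG = −nFE = −(3)(96500)(+1.9799) J/mol = −573 kJ/mol.

−573 kJ/mol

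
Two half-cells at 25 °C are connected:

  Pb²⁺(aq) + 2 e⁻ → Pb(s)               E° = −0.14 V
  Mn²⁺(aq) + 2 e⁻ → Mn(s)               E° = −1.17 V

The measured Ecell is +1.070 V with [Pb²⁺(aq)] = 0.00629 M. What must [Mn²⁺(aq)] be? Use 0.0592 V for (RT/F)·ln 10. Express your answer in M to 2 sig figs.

Pb²⁺/Pb is the cathode (higher E°); E°cell = −0.14 − (−1.17) = +1.03 V with n = 2.
From the Nernst equation, log Q = n(E° − E)/0.0592 = 2·(+1.03 − (+1.070))/0.0592 = −1.351.
Balancing electrons gives Pb²⁺(aq) + Mn(s) → Pb(s) + Mn²⁺(aq); thus Q = [Mn²⁺(aq)] / [Pb²⁺(aq)].
Substituting the known concentrations and solving, log [Mn²⁺(aq)] = −3.552 and [Mn²⁺(aq)] = 0.00028 M.

0.00028 M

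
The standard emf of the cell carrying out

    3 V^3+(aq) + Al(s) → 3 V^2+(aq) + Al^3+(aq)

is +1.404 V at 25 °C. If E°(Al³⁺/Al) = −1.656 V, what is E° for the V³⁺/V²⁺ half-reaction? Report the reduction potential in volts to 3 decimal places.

−0.252 V

In the reaction as written the V³⁺/V²⁺ couple is reduced (cathode) and Al³⁺/Al is oxidized (anode), so E°cell = E°(V³⁺/V²⁺) − E°(Al³⁺/Al).
E°(V³⁺/V²⁺) = E°cell + E°(anode) = +1.404 + (−1.656) = −0.252 V.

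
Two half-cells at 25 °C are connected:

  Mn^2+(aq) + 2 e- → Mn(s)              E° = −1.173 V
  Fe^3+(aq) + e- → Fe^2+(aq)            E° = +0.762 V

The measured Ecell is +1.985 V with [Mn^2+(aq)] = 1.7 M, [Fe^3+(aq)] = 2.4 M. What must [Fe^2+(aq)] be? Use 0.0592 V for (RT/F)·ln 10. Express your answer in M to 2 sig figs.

0.26 M

With Fe³⁺/Fe²⁺ at the cathode and Mn²⁺/Mn at the anode, E°cell = +0.762 − (−1.173) = +1.935 V (n = 2).
From the Nernst equation, log Q = n(E° − E)/0.0592 = 2·(+1.935 − (+1.985))/0.0592 = −1.689.
The balanced reaction is 2 Fe^3+(aq) + Mn(s) → 2 Fe^2+(aq) + Mn^2+(aq), so Q = ([Fe^2+(aq)]^2·[Mn^2+(aq)]) / [Fe^3+(aq)]^2.
Substituting the known concentrations and solving, log [Fe^2+(aq)] = −0.580 and [Fe^2+(aq)] = 0.26 M.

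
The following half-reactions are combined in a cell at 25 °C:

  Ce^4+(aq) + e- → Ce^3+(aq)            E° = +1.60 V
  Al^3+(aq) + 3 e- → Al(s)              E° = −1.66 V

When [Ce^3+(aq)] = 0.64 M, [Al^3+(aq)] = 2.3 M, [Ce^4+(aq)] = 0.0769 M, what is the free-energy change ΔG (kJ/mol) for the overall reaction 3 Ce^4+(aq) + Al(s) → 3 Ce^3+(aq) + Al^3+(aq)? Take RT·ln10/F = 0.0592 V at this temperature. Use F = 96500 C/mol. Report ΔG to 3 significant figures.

−926 kJ/mol

E°cell = +1.60 − (−1.66) = +3.26 V; the balanced reaction transfers n = 3 electrons.
Q = ([Ce^3+(aq)]^3·[Al^3+(aq)]) / [Ce^4+(aq)]^3 = 1.33×10^3, so log Q = 3.122 and E = +3.26 − (0.0592/3)(3.122) = +3.1984 V.
ΔG = −nFE = −(3)(96500)(+3.1984) J/mol = −926 kJ/mol.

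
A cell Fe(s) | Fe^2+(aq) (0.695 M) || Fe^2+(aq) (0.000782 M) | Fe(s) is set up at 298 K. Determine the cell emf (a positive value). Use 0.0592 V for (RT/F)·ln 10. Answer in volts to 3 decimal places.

For a concentration cell E°cell = 0, since both electrodes use the same couple.
The compartment with the higher Fe^2+(aq) concentration (0.695 M) acts as the cathode; ions are reduced there and produced at the dilute (0.000782 M) anode.
With n = 2, Ecell = −(0.0592/2)·log([dilute]/[conc]) = −(0.0592/2)·log(0.000782/0.695) = +0.087 V.

0.087 V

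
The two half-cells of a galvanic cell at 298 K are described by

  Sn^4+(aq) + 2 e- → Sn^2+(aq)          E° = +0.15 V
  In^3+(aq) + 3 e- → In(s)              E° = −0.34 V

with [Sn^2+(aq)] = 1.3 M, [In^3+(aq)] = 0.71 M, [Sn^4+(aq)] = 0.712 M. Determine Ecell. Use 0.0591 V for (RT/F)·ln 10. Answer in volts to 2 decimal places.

+0.49 V

The Sn⁴⁺/Sn²⁺ couple has the more positive E°, so it is the cathode; In³⁺/In is the anode.
E°cell = E°cat − E°an = +0.15 − (−0.34) = +0.49 V; n = 6.
For the overall reaction 3 Sn^4+(aq) + 2 In(s) → 3 Sn^2+(aq) + 2 In^3+(aq), Q = ([Sn^2+(aq)]^3·[In^3+(aq)]^2) / [Sn^4+(aq)]^3 = 3.07, giving log Q = 0.487.
By the Nernst equation, E = +0.49 − (0.0591/6)·(0.487) = +0.49 V.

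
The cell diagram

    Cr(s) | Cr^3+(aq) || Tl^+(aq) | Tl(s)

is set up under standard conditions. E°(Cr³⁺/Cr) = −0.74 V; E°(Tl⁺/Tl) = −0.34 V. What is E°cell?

By convention the left-hand electrode in cell notation is the anode (oxidation) and the right-hand electrode is the cathode (reduction).
E°cell = E°(right) − E°(left) = −0.34 − (−0.74) = +0.40 V.

+0.40 V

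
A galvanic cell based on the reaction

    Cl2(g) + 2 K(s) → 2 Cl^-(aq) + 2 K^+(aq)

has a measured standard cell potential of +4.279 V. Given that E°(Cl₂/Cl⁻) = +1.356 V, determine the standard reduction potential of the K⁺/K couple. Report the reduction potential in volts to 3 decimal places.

−2.923 V

In the reaction as written the Cl₂/Cl⁻ couple is reduced (cathode) and K⁺/K is oxidized (anode), so E°cell = E°(Cl₂/Cl⁻) − E°(K⁺/K).
E°(K⁺/K) = E°(cathode) − E°cell = +1.356 − (+4.279) = −2.923 V.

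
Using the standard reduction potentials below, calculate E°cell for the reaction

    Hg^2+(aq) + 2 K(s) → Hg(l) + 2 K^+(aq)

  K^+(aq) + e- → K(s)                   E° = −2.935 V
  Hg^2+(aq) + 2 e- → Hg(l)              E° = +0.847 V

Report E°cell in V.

Hg^2+(aq) gains electrons, so the Hg²⁺/Hg couple is the cathode; the K⁺/K couple is the anode.
E°cell = E°(cathode) − E°(anode) = +0.847 − (−2.935) = +3.782 V.
The positive value indicates the reaction is spontaneous as written.

+3.782 V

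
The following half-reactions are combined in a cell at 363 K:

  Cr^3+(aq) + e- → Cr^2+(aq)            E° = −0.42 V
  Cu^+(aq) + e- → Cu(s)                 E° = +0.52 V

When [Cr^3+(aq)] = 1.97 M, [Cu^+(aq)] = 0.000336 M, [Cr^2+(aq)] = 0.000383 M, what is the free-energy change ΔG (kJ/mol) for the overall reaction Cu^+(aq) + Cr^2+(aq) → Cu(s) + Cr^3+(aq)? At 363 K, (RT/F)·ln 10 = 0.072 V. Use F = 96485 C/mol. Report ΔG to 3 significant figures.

With Cu⁺/Cu reduced at the cathode, E°cell = +0.52 − (−0.42) = +0.94 V and n = 1.
The reaction quotient is [Cr^3+(aq)] / ([Cu^+(aq)]·[Cr^2+(aq)]) = 1.53×10^7; by Nernst, E = +0.94 − (0.072/1)(7.185) = +0.4227 V.
Finally ΔG = −nFE = −(1)(96485 C/mol)(+0.4227 V) = −40.8 kJ/mol.

−40.8 kJ/mol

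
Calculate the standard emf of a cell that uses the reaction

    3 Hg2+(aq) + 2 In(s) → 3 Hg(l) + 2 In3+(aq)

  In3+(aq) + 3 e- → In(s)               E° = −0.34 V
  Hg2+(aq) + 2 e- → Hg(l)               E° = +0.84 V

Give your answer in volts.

+1.18 V

Hg2+(aq) gains electrons, so the Hg²⁺/Hg couple is the cathode; the In³⁺/In couple is the anode.
E°cell = E°(cathode) − E°(anode) = +0.84 − (−0.34) = +1.18 V.
The positive value indicates the reaction is spontaneous as written.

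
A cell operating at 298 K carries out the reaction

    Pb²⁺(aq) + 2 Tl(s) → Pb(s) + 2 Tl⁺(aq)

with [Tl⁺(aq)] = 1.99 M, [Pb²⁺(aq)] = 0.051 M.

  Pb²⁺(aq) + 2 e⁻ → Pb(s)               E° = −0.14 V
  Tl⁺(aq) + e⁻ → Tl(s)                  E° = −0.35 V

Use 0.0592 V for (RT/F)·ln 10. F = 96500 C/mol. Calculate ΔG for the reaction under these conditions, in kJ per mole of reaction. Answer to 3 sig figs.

−29.7 kJ/mol

E°cell = −0.14 − (−0.35) = +0.21 V; the balanced reaction transfers n = 2 electrons.
Here Q = [Tl⁺(aq)]^2 / [Pb²⁺(aq)] = 77.6 (log Q = 1.890), giving E = +0.21 − (0.0592/2)·(1.890) = +0.1541 V.
Then ΔG = −nFE = −2 × 96500 × +0.1541 J/mol = −29.7 kJ/mol.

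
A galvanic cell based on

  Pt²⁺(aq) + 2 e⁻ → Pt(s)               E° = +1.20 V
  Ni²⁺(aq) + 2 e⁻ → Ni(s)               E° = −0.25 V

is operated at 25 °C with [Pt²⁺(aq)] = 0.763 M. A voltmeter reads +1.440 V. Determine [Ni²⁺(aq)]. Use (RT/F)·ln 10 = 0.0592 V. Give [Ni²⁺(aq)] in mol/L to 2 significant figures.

The Pt²⁺/Pt couple has the larger reduction potential, so it is the cathode: E°cell = +1.20 − (−0.25) = +1.45 V and n = 2.
Rearranging E = E° − (0.0592/n)·log Q gives log Q = 2(+1.45 − (+1.440))/0.0592 = 0.338.
Balancing electrons gives Pt²⁺(aq) + Ni(s) → Pt(s) + Ni²⁺(aq); thus Q = [Ni²⁺(aq)] / [Pt²⁺(aq)].
Isolating [Ni²⁺(aq)] in Q = 10^{0.338} yields log [Ni²⁺(aq)] = 0.221, i.e. 1.7 M.

1.7 M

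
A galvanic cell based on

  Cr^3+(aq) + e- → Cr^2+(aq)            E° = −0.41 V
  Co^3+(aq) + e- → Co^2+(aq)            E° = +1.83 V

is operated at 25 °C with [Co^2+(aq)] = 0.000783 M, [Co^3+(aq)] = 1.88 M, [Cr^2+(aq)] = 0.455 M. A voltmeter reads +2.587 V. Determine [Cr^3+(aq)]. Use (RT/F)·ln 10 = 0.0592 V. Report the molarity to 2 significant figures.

0.0015 M

The Co³⁺/Co²⁺ couple has the larger reduction potential, so it is the cathode: E°cell = +1.83 − (−0.41) = +2.24 V and n = 1.
From the Nernst equation, log Q = n(E° − E)/0.0592 = 1·(+2.24 − (+2.587))/0.0592 = −5.861.
Balancing electrons gives Co^3+(aq) + Cr^2+(aq) → Co^2+(aq) + Cr^3+(aq); thus Q = ([Co^2+(aq)]·[Cr^3+(aq)]) / ([Co^3+(aq)]·[Cr^2+(aq)]).
Substituting the known concentrations and solving, log [Cr^3+(aq)] = −2.823 and [Cr^3+(aq)] = 0.0015 M.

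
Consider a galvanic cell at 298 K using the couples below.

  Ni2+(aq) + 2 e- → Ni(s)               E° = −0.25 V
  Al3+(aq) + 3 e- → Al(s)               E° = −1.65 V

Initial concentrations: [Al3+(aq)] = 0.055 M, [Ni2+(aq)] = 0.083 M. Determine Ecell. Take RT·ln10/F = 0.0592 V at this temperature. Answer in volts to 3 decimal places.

The Ni²⁺/Ni couple has the more positive E°, so it is the cathode; Al³⁺/Al is the anode.
The standard potential is −0.25 − (−1.65) = +1.40 V and the balanced reaction transfers n = 6 electrons.
Balancing gives 3 Ni2+(aq) + 2 Al(s) → 3 Ni(s) + 2 Al3+(aq); hence Q = [Al3+(aq)]^2 / [Ni2+(aq)]^3 = 5.29 (log Q = 0.723).
By the Nernst equation, E = +1.40 − (0.0592/6)·(0.723) = +1.393 V.

+1.393 V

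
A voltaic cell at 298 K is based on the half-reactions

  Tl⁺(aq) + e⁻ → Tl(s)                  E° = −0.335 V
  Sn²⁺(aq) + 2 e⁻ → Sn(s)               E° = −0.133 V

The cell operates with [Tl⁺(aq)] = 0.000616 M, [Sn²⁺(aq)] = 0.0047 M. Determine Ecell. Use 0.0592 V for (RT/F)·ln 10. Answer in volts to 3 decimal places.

Since E°(Sn²⁺/Sn) > E°(Tl⁺/Tl), Sn²⁺/Sn serves as the cathode.
E°cell = E°cat − E°an = −0.133 − (−0.335) = +0.202 V; n = 2.
The balanced reaction is Sn²⁺(aq) + 2 Tl(s) → Sn(s) + 2 Tl⁺(aq), so Q = [Tl⁺(aq)]^2 / [Sn²⁺(aq)] = 8.07×10^−5 and log Q = −4.093.
E = E° − (0.0592/n)·log Q = +0.202 − (0.0592/2)(−4.093) = +0.323 V.

+0.323 V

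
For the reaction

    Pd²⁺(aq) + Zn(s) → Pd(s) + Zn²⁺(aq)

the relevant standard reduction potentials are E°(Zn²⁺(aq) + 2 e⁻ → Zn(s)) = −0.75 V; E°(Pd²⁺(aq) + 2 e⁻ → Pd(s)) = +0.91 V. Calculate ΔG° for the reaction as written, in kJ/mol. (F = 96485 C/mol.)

−320 kJ/mol

In the reaction as written Pd²⁺(aq) is reduced, so the Pd²⁺/Pd couple is the cathode and Zn²⁺/Zn is the anode.
E°cell = +0.91 − (−0.75) = +1.66 V; balancing electrons gives n = 2.
ΔG° = −nFE°cell = −(2)(96485)(+1.66) J/mol = −320 kJ/mol.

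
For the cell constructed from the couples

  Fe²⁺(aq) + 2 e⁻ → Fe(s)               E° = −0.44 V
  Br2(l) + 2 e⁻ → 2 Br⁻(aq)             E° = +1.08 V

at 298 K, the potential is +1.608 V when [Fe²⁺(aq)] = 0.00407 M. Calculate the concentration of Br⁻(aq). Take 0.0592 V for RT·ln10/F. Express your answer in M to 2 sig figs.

Br₂/Br⁻ is the cathode (higher E°); E°cell = +1.08 − (−0.44) = +1.52 V with n = 2.
Since E = E° − (0.0592/n)·log Q, log Q = n(E° − E)/0.0592 = −2.973.
Balancing electrons gives Br2(l) + Fe(s) → 2 Br⁻(aq) + Fe²⁺(aq); thus Q = [Br⁻(aq)]^2·[Fe²⁺(aq)].
Solving for the unknown gives log [Br⁻(aq)] = −0.291, so [Br⁻(aq)] ≈ 0.51 M.

0.51 M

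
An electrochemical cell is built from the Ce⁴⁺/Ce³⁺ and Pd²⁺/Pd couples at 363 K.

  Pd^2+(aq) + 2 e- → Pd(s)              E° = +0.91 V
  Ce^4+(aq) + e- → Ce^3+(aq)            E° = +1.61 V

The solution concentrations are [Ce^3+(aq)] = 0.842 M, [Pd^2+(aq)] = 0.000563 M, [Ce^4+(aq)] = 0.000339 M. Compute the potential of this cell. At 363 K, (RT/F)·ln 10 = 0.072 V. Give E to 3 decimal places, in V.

Since E°(Ce⁴⁺/Ce³⁺) > E°(Pd²⁺/Pd), Ce⁴⁺/Ce³⁺ serves as the cathode.
E°cell = +1.61 − (+0.91) = +0.70 V, with n = 2 electrons transferred.
Balancing gives 2 Ce^4+(aq) + Pd(s) → 2 Ce^3+(aq) + Pd^2+(aq); hence Q = ([Ce^3+(aq)]^2·[Pd^2+(aq)]) / [Ce^4+(aq)]^2 = 3.47×10^3 (log Q = 3.541).
By the Nernst equation, E = +0.70 − (0.072/2)·(3.541) = +0.573 V.

+0.573 V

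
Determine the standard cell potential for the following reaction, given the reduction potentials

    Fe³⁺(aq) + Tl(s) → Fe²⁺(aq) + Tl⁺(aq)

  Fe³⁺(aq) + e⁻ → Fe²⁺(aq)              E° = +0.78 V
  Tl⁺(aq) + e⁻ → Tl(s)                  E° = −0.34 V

+1.12 V

Fe³⁺(aq) gains electrons, so the Fe³⁺/Fe²⁺ couple is the cathode; the Tl⁺/Tl couple is the anode.
E°cell = E°(cathode) − E°(anode) = +0.78 − (−0.34) = +1.12 V.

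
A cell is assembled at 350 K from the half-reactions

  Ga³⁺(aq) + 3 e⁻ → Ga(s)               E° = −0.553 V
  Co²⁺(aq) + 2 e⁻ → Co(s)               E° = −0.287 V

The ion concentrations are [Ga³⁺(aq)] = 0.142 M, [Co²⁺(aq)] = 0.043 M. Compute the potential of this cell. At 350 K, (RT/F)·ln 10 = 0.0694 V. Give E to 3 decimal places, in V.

+0.238 V

The Co²⁺/Co couple has the more positive E°, so it is the cathode; Ga³⁺/Ga is the anode.
E°cell = −0.287 − (−0.553) = +0.266 V, with n = 6 electrons transferred.
For the overall reaction 3 Co²⁺(aq) + 2 Ga(s) → 3 Co(s) + 2 Ga³⁺(aq), Q = [Ga³⁺(aq)]^2 / [Co²⁺(aq)]^3 = 254, giving log Q = 2.404.
By the Nernst equation, E = +0.266 − (0.0694/6)·(2.404) = +0.238 V.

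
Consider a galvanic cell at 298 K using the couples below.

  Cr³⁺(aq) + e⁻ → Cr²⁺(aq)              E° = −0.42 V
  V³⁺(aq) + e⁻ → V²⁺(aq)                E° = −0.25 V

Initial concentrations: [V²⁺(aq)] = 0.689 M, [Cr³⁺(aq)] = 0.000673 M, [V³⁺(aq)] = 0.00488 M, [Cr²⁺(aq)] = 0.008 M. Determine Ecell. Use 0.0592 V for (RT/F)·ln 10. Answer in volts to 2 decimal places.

+0.11 V

V³⁺/V²⁺ is reduced (cathode, E° = −0.25 V) and Cr³⁺/Cr²⁺ is oxidized (anode).
E°cell = −0.25 − (−0.42) = +0.17 V, with n = 1 electron transferred.
For the overall reaction V³⁺(aq) + Cr²⁺(aq) → V²⁺(aq) + Cr³⁺(aq), Q = ([V²⁺(aq)]·[Cr³⁺(aq)]) / ([V³⁺(aq)]·[Cr²⁺(aq)]) = 11.9, giving log Q = 1.075.
E = E° − (0.0592/n)·log Q = +0.17 − (0.0592/1)(1.075) = +0.11 V.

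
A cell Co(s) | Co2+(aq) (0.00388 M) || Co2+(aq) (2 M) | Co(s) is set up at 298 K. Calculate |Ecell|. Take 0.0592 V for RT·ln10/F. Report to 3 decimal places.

0.080 V

For a concentration cell E°cell = 0, since both electrodes use the same couple.
The compartment with the higher Co2+(aq) concentration (2 M) acts as the cathode; ions are reduced there and produced at the dilute (0.00388 M) anode.
With n = 2, Ecell = −(0.0592/2)·log([dilute]/[conc]) = −(0.0592/2)·log(0.00388/2) = +0.080 V.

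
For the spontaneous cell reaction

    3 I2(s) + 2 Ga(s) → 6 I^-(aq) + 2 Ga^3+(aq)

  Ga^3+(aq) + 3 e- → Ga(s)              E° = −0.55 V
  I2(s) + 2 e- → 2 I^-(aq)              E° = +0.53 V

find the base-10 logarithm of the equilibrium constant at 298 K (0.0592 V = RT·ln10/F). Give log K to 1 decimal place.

The I₂/I⁻ couple is reduced (cathode); E°cell = +0.53 − (−0.55) = +1.08 V with n = 6.
At equilibrium E = 0, so log K = nE°cell / 0.0592 = (6)(+1.08) / 0.0592 = 109.5.

log K = 109.5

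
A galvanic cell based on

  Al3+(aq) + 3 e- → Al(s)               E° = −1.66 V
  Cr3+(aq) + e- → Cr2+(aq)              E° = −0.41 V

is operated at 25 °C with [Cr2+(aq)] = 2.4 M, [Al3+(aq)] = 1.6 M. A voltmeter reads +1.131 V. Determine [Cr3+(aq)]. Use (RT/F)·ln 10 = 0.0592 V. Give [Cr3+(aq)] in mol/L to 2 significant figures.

0.027 M

Cr³⁺/Cr²⁺ is the cathode (higher E°); E°cell = −0.41 − (−1.66) = +1.25 V with n = 3.
Rearranging E = E° − (0.0592/n)·log Q gives log Q = 3(+1.25 − (+1.131))/0.0592 = 6.030.
For 3 Cr3+(aq) + Al(s) → 3 Cr2+(aq) + Al3+(aq), the reaction quotient is Q = ([Cr2+(aq)]^3·[Al3+(aq)]) / [Cr3+(aq)]^3.
Solving for the unknown gives log [Cr3+(aq)] = −1.562, so [Cr3+(aq)] ≈ 0.027 M.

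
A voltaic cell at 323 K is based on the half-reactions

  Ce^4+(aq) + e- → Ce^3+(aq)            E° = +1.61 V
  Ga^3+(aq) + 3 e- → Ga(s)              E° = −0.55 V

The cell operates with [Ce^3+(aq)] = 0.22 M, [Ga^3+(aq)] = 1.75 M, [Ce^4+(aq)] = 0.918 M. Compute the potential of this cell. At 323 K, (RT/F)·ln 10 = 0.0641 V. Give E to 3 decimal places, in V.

Ce⁴⁺/Ce³⁺ is reduced (cathode, E° = +1.61 V) and Ga³⁺/Ga is oxidized (anode).
E°cell = E°cat − E°an = +1.61 − (−0.55) = +2.16 V; n = 3.
For the overall reaction 3 Ce^4+(aq) + Ga(s) → 3 Ce^3+(aq) + Ga^3+(aq), Q = ([Ce^3+(aq)]^3·[Ga^3+(aq)]) / [Ce^4+(aq)]^3 = 0.0241, giving log Q = −1.618.
By the Nernst equation, E = +2.16 − (0.0641/3)·(−1.618) = +2.195 V.

+2.195 V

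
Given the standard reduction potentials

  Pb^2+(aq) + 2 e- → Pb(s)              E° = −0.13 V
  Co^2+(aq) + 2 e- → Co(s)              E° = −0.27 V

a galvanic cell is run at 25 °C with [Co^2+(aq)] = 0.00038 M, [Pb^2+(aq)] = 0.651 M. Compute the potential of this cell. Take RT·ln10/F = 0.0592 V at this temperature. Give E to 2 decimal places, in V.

+0.24 V

Pb²⁺/Pb is reduced (cathode, E° = −0.13 V) and Co²⁺/Co is oxidized (anode).
E°cell = −0.13 − (−0.27) = +0.14 V, with n = 2 electrons transferred.
Balancing gives Pb^2+(aq) + Co(s) → Pb(s) + Co^2+(aq); hence Q = [Co^2+(aq)] / [Pb^2+(aq)] = 0.000584 (log Q = −3.234).
Applying E = E° − (RT ln10/nF)·log Q gives +0.14 − (0.0592/2)(−3.234) = +0.24 V.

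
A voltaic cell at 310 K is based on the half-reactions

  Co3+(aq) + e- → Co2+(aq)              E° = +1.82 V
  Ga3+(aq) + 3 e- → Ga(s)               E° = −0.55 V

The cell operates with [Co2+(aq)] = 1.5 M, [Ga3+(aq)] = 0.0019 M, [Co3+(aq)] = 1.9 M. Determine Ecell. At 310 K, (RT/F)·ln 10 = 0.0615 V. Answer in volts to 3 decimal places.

+2.432 V

Since E°(Co³⁺/Co²⁺) > E°(Ga³⁺/Ga), Co³⁺/Co²⁺ serves as the cathode.
The standard potential is +1.82 − (−0.55) = +2.37 V and the balanced reaction transfers n = 3 electrons.
Balancing gives 3 Co3+(aq) + Ga(s) → 3 Co2+(aq) + Ga3+(aq); hence Q = ([Co2+(aq)]^3·[Ga3+(aq)]) / [Co3+(aq)]^3 = 0.000935 (log Q = −3.029).
Applying E = E° − (RT ln10/nF)·log Q gives +2.37 − (0.0615/3)(−3.029) = +2.432 V.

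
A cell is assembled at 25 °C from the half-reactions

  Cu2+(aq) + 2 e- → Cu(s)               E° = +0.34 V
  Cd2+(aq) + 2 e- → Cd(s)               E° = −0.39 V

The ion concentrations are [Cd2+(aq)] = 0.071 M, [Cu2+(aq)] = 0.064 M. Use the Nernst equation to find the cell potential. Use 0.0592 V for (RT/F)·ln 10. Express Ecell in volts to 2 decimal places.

+0.73 V

Since E°(Cu²⁺/Cu) > E°(Cd²⁺/Cd), Cu²⁺/Cu serves as the cathode.
E°cell = E°cat − E°an = +0.34 − (−0.39) = +0.73 V; n = 2.
Balancing gives Cu2+(aq) + Cd(s) → Cu(s) + Cd2+(aq); hence Q = [Cd2+(aq)] / [Cu2+(aq)] = 1.11 (log Q = 0.045).
E = E° − (0.0592/n)·log Q = +0.73 − (0.0592/2)(0.045) = +0.73 V.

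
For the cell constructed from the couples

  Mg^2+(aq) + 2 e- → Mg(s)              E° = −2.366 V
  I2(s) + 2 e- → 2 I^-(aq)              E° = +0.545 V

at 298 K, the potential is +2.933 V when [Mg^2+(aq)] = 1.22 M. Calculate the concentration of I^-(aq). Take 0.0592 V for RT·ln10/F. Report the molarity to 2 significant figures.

I₂/I⁻ is the cathode (higher E°); E°cell = +0.545 − (−2.366) = +2.911 V with n = 2.
From the Nernst equation, log Q = n(E° − E)/0.0592 = 2·(+2.911 − (+2.933))/0.0592 = −0.743.
For I2(s) + Mg(s) → 2 I^-(aq) + Mg^2+(aq), the reaction quotient is Q = [I^-(aq)]^2·[Mg^2+(aq)].
Substituting the known concentrations and solving, log [I^-(aq)] = −0.415 and [I^-(aq)] = 0.38 M.

0.38 M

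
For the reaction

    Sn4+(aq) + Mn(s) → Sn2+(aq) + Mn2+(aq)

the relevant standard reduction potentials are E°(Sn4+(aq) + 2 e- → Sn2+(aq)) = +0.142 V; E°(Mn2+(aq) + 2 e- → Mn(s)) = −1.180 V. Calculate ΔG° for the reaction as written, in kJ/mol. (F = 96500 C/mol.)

In the reaction as written Sn4+(aq) is reduced, so the Sn⁴⁺/Sn²⁺ couple is the cathode and Mn²⁺/Mn is the anode.
E°cell = +0.142 − (−1.180) = +1.322 V; balancing electrons gives n = 2.
ΔG° = −nFE°cell = −(2)(96500)(+1.322) J/mol = −255 kJ/mol.

−255 kJ/mol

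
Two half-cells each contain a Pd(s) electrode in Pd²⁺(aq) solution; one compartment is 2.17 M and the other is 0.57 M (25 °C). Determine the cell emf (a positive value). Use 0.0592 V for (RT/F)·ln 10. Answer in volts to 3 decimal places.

For a concentration cell E°cell = 0, since both electrodes use the same couple.
The compartment with the higher Pd²⁺(aq) concentration (2.17 M) acts as the cathode; ions are reduced there and produced at the dilute (0.57 M) anode.
With n = 2, Ecell = −(0.0592/2)·log([dilute]/[conc]) = −(0.0592/2)·log(0.57/2.17) = +0.017 V.

0.017 V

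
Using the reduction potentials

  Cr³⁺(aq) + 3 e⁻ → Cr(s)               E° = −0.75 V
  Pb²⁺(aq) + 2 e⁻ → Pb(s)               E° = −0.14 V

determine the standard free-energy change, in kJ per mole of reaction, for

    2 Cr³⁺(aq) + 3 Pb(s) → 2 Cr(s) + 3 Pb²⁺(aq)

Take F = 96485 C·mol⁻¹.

+353 kJ/mol

In the reaction as written Cr³⁺(aq) is reduced, so the Cr³⁺/Cr couple is the cathode and Pb²⁺/Pb is the anode.
E°cell = −0.75 − (−0.14) = −0.61 V; balancing electrons gives n = 6.
ΔG° = −nFE°cell = −(6)(96485)(−0.61) J/mol = +353 kJ/mol.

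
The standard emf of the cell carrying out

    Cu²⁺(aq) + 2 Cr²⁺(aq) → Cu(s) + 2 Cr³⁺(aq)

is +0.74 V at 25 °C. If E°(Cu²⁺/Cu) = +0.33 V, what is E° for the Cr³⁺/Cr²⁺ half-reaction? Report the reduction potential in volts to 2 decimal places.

−0.41 V

In the reaction as written the Cu²⁺/Cu couple is reduced (cathode) and Cr³⁺/Cr²⁺ is oxidized (anode), so E°cell = E°(Cu²⁺/Cu) − E°(Cr³⁺/Cr²⁺).
E°(Cr³⁺/Cr²⁺) = E°(cathode) − E°cell = +0.33 − (+0.74) = −0.41 V.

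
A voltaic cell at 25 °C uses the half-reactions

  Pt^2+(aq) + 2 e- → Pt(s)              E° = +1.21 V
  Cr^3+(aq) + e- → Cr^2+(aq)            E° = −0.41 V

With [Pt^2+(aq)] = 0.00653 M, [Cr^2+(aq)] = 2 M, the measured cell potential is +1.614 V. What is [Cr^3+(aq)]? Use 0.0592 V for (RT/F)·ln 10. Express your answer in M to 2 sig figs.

0.20 M

With Pt²⁺/Pt at the cathode and Cr³⁺/Cr²⁺ at the anode, E°cell = +1.21 − (−0.41) = +1.62 V (n = 2).
Since E = E° − (0.0592/n)·log Q, log Q = n(E° − E)/0.0592 = 0.203.
The balanced reaction is Pt^2+(aq) + 2 Cr^2+(aq) → Pt(s) + 2 Cr^3+(aq), so Q = [Cr^3+(aq)]^2 / ([Pt^2+(aq)]·[Cr^2+(aq)]^2).
Solving for the unknown gives log [Cr^3+(aq)] = −0.690, so [Cr^3+(aq)] ≈ 0.20 M.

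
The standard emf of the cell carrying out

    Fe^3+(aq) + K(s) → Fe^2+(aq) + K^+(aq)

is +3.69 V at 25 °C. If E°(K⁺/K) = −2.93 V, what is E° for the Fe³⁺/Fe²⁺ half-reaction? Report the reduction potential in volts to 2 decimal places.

+0.76 V

In the reaction as written the Fe³⁺/Fe²⁺ couple is reduced (cathode) and K⁺/K is oxidized (anode), so E°cell = E°(Fe³⁺/Fe²⁺) − E°(K⁺/K).
E°(Fe³⁺/Fe²⁺) = E°cell + E°(anode) = +3.69 + (−2.93) = +0.76 V.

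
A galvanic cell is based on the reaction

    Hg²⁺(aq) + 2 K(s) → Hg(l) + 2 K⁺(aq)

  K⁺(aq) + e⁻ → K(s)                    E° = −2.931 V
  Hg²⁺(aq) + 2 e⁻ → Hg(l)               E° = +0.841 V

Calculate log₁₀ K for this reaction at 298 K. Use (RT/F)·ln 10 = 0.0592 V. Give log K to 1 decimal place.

log K = 127.4

The Hg²⁺/Hg couple is reduced (cathode); E°cell = +0.841 − (−2.931) = +3.772 V with n = 2.
At equilibrium E = 0, so log K = nE°cell / 0.0592 = (2)(+3.772) / 0.0592 = 127.4.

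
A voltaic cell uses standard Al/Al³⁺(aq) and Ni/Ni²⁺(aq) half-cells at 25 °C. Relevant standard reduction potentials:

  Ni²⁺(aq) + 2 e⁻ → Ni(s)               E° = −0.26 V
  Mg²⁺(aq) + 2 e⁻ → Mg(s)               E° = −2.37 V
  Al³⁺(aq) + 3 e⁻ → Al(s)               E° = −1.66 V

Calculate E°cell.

+1.40 V

The Ni²⁺/Ni couple has the higher E°, so Ni ion is reduced (cathode) and Al is oxidized (anode).
E°cell = E°(cathode) − E°(anode) = −0.26 − (−1.66) = +1.40 V.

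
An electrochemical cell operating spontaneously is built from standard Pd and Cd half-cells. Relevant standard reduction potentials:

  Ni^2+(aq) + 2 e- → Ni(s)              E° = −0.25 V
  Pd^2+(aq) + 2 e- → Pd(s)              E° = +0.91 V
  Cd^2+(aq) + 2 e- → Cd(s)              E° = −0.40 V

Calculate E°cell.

+1.31 V

Of the two couples in this cell, the one with the more positive reduction potential is reduced at the cathode: here that is Pd²⁺/Pd (+0.91 V); Cd²⁺/Cd (−0.40 V) is the anode.
E°cell = E°(cathode) − E°(anode) = +0.91 − (−0.40) = +1.31 V.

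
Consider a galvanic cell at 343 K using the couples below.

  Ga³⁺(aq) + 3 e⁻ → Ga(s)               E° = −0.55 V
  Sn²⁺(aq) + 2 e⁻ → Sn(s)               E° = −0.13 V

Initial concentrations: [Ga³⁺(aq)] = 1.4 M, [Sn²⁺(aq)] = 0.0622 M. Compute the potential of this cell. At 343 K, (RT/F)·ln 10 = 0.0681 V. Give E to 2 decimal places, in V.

Sn²⁺/Sn is reduced (cathode, E° = −0.13 V) and Ga³⁺/Ga is oxidized (anode).
The standard potential is −0.13 − (−0.55) = +0.42 V and the balanced reaction transfers n = 6 electrons.
Balancing gives 3 Sn²⁺(aq) + 2 Ga(s) → 3 Sn(s) + 2 Ga³⁺(aq); hence Q = [Ga³⁺(aq)]^2 / [Sn²⁺(aq)]^3 = 8.14×10^3 (log Q = 3.911).
E = E° − (0.0681/n)·log Q = +0.42 − (0.0681/6)(3.911) = +0.38 V.

+0.38 V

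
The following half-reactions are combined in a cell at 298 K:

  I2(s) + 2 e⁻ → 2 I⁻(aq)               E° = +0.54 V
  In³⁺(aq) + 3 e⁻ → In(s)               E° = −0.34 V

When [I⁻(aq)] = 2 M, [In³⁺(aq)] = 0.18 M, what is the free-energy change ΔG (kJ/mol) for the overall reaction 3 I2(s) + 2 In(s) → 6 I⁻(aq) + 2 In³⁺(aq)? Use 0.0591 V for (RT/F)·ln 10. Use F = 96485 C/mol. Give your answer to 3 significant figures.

E°cell = +0.54 − (−0.34) = +0.88 V; the balanced reaction transfers n = 6 electrons.
The reaction quotient is [I⁻(aq)]^6·[In³⁺(aq)]^2 = 2.07; by Nernst, E = +0.88 − (0.0591/6)(0.317) = +0.8769 V.
Then ΔG = −nFE = −6 × 96485 × +0.8769 J/mol = −508 kJ/mol.

−508 kJ/mol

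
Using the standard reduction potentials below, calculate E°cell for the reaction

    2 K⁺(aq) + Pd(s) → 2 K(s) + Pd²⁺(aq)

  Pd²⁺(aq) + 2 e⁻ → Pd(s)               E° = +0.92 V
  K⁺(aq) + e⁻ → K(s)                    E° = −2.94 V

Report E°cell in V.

In the reaction as written, K⁺(aq) is reduced (cathode) and Pd²⁺(aq) is produced by oxidation at the anode.
E°cell = E°(cathode) − E°(anode) = −2.94 − (+0.92) = −3.86 V.
The negative E°cell means the reaction is non-spontaneous in the direction written.

−3.86 V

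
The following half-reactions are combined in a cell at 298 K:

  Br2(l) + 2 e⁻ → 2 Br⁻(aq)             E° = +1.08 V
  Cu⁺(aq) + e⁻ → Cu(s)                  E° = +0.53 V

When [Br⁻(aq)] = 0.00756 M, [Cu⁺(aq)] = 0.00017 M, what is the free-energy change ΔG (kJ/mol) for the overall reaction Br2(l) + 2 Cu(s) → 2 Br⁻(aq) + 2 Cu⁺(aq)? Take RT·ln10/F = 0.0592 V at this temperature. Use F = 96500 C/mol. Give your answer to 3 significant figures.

The standard cell potential is +1.08 − (+0.53) = +0.55 V, with n = 2 electrons in the balanced equation.
The reaction quotient is [Br⁻(aq)]^2·[Cu⁺(aq)]^2 = 1.65×10^−12; by Nernst, E = +0.55 − (0.0592/2)(−11.782) = +0.8987 V.
Then ΔG = −nFE = −2 × 96500 × +0.8987 J/mol = −173 kJ/mol.

−173 kJ/mol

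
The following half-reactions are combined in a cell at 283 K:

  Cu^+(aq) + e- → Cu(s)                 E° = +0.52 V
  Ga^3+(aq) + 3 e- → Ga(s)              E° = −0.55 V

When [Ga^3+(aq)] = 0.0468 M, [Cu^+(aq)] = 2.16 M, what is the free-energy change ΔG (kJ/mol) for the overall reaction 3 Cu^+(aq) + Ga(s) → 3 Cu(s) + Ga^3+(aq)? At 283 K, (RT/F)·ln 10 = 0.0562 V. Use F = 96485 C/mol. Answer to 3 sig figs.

With Cu⁺/Cu reduced at the cathode, E°cell = +0.52 − (−0.55) = +1.07 V and n = 3.
Q = [Ga^3+(aq)] / [Cu^+(aq)]^3 = 0.00464, so log Q = −2.333 and E = +1.07 − (0.0562/3)(−2.333) = +1.1137 V.
ΔG = −nFE = −(3)(96485)(+1.1137) J/mol = −322 kJ/mol.

−322 kJ/mol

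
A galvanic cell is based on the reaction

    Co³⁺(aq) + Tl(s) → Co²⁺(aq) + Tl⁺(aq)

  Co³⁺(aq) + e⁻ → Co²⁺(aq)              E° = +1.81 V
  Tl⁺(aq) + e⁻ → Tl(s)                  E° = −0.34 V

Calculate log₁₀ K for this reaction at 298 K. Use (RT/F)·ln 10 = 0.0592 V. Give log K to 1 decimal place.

log K = 36.3

The Co³⁺/Co²⁺ couple is reduced (cathode); E°cell = +1.81 − (−0.34) = +2.15 V with n = 1.
At equilibrium E = 0, so log K = nE°cell / 0.0592 = (1)(+2.15) / 0.0592 = 36.3.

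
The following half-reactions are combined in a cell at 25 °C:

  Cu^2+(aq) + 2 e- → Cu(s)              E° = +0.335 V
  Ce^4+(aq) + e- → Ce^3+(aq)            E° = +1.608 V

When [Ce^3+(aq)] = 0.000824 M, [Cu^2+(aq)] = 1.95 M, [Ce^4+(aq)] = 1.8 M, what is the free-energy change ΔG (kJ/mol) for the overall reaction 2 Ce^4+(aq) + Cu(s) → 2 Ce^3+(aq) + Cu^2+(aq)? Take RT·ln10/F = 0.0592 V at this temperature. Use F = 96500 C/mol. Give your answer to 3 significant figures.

−282 kJ/mol

The standard cell potential is +1.608 − (+0.335) = +1.273 V, with n = 2 electrons in the balanced equation.
The reaction quotient is ([Ce^3+(aq)]^2·[Cu^2+(aq)]) / [Ce^4+(aq)]^2 = 4.09×10^−7; by Nernst, E = +1.273 − (0.0592/2)(−6.389) = +1.4621 V.
ΔG = −nFE = −(2)(96500)(+1.4621) J/mol = −282 kJ/mol.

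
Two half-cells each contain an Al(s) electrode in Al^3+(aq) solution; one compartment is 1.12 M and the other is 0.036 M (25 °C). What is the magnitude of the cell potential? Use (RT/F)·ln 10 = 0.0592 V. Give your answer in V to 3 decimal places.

For a concentration cell E°cell = 0, since both electrodes use the same couple.
The compartment with the higher Al^3+(aq) concentration (1.12 M) acts as the cathode; ions are reduced there and produced at the dilute (0.036 M) anode.
With n = 3, Ecell = −(0.0592/3)·log([dilute]/[conc]) = −(0.0592/3)·log(0.036/1.12) = +0.029 V.

0.029 V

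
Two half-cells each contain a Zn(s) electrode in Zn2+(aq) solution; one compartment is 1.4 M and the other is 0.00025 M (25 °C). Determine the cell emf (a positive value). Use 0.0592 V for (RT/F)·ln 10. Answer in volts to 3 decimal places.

For a concentration cell E°cell = 0, since both electrodes use the same couple.
The compartment with the higher Zn2+(aq) concentration (1.4 M) acts as the cathode; ions are reduced there and produced at the dilute (0.00025 M) anode.
With n = 2, Ecell = −(0.0592/2)·log([dilute]/[conc]) = −(0.0592/2)·log(0.00025/1.4) = +0.111 V.

0.111 V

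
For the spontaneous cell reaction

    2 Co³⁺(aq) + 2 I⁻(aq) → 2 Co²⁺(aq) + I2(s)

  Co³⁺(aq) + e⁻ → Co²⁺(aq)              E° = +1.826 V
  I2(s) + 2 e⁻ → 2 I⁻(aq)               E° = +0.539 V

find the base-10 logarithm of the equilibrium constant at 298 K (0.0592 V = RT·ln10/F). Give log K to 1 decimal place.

log K = 43.5

The Co³⁺/Co²⁺ couple is reduced (cathode); E°cell = +1.826 − (+0.539) = +1.287 V with n = 2.
At equilibrium E = 0, so log K = nE°cell / 0.0592 = (2)(+1.287) / 0.0592 = 43.5.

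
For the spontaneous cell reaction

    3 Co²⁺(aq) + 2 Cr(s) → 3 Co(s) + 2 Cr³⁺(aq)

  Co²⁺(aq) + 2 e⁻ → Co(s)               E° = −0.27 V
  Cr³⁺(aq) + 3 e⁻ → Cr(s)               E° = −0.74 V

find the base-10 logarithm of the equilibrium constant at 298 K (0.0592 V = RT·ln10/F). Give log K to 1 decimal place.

log K = 47.6

The Co²⁺/Co couple is reduced (cathode); E°cell = −0.27 − (−0.74) = +0.47 V with n = 6.
At equilibrium E = 0, so log K = nE°cell / 0.0592 = (6)(+0.47) / 0.0592 = 47.6.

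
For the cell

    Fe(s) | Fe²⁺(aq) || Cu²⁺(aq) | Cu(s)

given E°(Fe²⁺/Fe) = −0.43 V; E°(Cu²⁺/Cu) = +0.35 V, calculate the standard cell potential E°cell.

+0.78 V

By convention the left-hand electrode in cell notation is the anode (oxidation) and the right-hand electrode is the cathode (reduction).
E°cell = E°(right) − E°(left) = +0.35 − (−0.43) = +0.78 V.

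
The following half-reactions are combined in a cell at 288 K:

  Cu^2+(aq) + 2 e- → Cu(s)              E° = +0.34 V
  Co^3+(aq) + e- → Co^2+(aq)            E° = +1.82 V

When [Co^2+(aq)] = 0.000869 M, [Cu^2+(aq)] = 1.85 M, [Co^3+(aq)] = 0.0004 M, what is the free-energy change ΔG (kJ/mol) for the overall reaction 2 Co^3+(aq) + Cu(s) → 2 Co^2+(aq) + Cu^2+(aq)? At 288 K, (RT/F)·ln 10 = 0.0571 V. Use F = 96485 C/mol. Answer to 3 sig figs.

The standard cell potential is +1.82 − (+0.34) = +1.48 V, with n = 2 electrons in the balanced equation.
Q = ([Co^2+(aq)]^2·[Cu^2+(aq)]) / [Co^3+(aq)]^2 = 8.73, so log Q = 0.941 and E = +1.48 − (0.0571/2)(0.941) = +1.4531 V.
Then ΔG = −nFE = −2 × 96485 × +1.4531 J/mol = −280 kJ/mol.

−280 kJ/mol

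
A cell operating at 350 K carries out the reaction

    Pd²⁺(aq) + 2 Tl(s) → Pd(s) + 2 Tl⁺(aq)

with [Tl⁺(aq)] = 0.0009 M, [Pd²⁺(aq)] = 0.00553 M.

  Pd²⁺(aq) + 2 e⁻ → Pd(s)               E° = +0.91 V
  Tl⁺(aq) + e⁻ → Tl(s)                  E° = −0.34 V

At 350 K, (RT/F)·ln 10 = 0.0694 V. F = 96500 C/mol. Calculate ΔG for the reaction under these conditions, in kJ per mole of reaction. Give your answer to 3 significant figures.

E°cell = +0.91 − (−0.34) = +1.25 V; the balanced reaction transfers n = 2 electrons.
The reaction quotient is [Tl⁺(aq)]^2 / [Pd²⁺(aq)] = 0.000146; by Nernst, E = +1.25 − (0.0694/2)(−3.834) = +1.3830 V.
Then ΔG = −nFE = −2 × 96500 × +1.3830 J/mol = −267 kJ/mol.

−267 kJ/mol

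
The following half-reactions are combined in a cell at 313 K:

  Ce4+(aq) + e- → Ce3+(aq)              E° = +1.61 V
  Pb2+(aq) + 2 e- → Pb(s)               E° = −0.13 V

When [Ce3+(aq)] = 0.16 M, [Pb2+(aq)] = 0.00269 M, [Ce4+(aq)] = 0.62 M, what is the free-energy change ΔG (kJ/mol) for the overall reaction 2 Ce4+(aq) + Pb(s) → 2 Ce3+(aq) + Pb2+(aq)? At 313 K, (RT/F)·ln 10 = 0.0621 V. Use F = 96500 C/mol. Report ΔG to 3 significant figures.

The standard cell potential is +1.61 − (−0.13) = +1.74 V, with n = 2 electrons in the balanced equation.
The reaction quotient is ([Ce3+(aq)]^2·[Pb2+(aq)]) / [Ce4+(aq)]^2 = 0.000179; by Nernst, E = +1.74 − (0.0621/2)(−3.747) = +1.8563 V.
Then ΔG = −nFE = −2 × 96500 × +1.8563 J/mol = −358 kJ/mol.

−358 kJ/mol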